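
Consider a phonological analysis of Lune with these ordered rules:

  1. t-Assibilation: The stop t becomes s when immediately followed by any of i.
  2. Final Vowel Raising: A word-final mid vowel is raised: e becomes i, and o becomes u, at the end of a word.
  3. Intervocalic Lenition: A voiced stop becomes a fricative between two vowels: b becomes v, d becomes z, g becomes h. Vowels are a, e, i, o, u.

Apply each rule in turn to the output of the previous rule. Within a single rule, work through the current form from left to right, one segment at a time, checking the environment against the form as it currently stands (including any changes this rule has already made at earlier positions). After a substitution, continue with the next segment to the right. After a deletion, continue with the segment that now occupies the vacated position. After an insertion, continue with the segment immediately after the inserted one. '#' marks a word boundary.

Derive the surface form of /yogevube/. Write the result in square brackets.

1 t-Assibilation: no change — [yogevube]
2 Final Vowel Raising: [yogevube] → [yogevubi]
3 Intervocalic Lenition: [yogevubi] → [yohevuvi]

[yohevuvi]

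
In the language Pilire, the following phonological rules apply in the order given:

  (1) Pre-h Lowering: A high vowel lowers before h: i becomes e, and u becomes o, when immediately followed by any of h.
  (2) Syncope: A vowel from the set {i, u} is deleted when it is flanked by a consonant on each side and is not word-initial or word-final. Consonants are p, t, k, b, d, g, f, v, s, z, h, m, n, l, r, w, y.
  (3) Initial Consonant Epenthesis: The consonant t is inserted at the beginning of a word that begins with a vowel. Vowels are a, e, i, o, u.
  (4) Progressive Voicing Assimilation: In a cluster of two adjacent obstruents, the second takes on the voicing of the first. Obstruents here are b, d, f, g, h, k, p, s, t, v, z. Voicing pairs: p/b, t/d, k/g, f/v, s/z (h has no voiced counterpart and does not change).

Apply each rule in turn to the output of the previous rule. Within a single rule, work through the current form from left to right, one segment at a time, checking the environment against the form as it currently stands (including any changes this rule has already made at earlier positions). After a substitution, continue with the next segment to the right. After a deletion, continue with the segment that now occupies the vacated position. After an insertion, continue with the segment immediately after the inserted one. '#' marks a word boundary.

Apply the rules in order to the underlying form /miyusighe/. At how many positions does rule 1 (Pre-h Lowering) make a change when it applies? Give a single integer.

0

(1) Pre-h Lowering: no change — [miyusighe]
(2) Syncope: [miyusighe] → [mysghe]
(3) Initial Consonant Epenthesis: no change — [mysghe]
(4) Progressive Voicing Assimilation: [mysghe] → [myskhe]
Rule 1 changed 0 position(s).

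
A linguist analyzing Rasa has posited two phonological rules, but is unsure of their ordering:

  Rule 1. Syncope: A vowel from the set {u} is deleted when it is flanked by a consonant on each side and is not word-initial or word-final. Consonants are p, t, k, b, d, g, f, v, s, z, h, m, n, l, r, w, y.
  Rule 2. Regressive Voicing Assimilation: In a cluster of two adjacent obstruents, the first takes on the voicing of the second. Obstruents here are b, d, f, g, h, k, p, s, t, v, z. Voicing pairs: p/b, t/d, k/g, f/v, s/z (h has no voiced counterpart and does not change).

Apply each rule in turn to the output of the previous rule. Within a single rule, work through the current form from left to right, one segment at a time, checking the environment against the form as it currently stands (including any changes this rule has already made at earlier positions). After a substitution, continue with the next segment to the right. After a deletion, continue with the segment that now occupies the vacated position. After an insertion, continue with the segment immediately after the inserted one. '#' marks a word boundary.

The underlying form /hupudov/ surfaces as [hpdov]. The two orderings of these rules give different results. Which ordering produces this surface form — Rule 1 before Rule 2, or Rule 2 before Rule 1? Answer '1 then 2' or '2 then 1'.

2 then 1

Order 1 then 2:
  1 Syncope: [hupudov] → [hpdov]
  2 Regressive Voicing Assimilation: [hpdov] → [hbdov]
  result: [hbdov]
Order 2 then 1:
  2 Regressive Voicing Assimilation: no change — [hupudov]
  1 Syncope: [hupudov] → [hpdov]
  result: [hpdov]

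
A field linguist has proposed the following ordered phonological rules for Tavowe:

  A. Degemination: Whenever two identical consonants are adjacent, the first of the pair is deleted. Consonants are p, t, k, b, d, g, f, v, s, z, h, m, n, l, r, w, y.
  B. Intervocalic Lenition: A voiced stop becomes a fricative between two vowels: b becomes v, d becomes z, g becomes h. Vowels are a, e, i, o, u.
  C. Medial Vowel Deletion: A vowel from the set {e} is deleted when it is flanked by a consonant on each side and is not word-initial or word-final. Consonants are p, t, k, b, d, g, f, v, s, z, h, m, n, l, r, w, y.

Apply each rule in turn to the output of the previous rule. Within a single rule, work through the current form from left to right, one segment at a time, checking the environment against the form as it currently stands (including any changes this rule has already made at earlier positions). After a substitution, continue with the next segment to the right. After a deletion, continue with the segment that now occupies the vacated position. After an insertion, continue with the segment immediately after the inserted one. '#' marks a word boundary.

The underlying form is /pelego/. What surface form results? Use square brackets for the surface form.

[plho]

A Degemination: no change — [pelego]
B Intervocalic Lenition: [pelego] → [peleho]
C Medial Vowel Deletion: [peleho] → [plho]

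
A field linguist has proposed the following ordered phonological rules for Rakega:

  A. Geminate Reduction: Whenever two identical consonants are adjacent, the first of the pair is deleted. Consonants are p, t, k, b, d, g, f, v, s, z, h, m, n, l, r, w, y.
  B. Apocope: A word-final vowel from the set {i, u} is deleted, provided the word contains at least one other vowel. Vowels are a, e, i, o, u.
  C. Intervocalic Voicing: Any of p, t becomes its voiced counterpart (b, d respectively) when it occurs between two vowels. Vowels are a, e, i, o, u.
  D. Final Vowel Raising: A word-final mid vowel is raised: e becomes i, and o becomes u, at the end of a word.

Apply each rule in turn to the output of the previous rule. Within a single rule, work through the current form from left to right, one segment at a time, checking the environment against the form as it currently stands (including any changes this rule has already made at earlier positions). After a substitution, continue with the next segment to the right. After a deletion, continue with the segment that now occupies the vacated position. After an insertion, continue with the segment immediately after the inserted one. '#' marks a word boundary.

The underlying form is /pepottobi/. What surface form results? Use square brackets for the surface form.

A Geminate Reduction: [pepottobi] → [pepotobi]
B Apocope: [pepotobi] → [pepotob]
C Intervocalic Voicing: [pepotob] → [pebodob]
D Final Vowel Raising: no change — [pebodob]

[pebodob]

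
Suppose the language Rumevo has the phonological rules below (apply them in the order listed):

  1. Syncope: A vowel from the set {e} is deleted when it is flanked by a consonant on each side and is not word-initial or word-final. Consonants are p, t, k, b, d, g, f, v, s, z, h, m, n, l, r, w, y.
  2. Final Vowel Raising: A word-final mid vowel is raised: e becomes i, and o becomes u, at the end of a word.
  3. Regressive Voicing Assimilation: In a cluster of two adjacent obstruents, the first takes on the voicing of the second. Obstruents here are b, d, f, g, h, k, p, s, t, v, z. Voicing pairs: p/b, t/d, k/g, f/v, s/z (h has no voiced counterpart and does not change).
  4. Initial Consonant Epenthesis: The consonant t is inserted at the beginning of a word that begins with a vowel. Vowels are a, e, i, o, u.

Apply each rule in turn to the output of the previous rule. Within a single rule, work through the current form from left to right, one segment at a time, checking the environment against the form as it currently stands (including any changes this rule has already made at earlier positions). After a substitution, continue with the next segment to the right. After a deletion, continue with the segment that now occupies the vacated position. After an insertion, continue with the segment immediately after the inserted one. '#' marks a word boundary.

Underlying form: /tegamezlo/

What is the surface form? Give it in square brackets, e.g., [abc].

1 Syncope: [tegamezlo] → [tgamzlo]
2 Final Vowel Raising: [tgamzlo] → [tgamzlu]
3 Regressive Voicing Assimilation: [tgamzlu] → [dgamzlu]
4 Initial Consonant Epenthesis: no change — [dgamzlu]

[dgamzlu]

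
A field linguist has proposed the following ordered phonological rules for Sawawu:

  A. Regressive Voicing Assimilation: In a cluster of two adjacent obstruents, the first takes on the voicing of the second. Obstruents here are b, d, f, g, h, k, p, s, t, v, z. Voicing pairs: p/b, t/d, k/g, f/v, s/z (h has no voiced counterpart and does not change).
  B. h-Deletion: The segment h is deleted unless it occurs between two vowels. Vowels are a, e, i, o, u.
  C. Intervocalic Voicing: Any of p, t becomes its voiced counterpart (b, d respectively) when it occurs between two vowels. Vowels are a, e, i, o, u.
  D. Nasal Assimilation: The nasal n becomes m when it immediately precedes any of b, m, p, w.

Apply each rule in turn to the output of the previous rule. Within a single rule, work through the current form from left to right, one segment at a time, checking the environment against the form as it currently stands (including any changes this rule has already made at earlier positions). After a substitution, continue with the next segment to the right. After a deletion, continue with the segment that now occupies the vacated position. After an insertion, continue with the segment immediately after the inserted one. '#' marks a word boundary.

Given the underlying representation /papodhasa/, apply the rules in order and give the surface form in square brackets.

A Regressive Voicing Assimilation: [papodhasa] → [papothasa]
B h-Deletion: [papothasa] → [papotasa]
C Intervocalic Voicing: [papotasa] → [pabodasa]
D Nasal Assimilation: no change — [pabodasa]

[pabodasa]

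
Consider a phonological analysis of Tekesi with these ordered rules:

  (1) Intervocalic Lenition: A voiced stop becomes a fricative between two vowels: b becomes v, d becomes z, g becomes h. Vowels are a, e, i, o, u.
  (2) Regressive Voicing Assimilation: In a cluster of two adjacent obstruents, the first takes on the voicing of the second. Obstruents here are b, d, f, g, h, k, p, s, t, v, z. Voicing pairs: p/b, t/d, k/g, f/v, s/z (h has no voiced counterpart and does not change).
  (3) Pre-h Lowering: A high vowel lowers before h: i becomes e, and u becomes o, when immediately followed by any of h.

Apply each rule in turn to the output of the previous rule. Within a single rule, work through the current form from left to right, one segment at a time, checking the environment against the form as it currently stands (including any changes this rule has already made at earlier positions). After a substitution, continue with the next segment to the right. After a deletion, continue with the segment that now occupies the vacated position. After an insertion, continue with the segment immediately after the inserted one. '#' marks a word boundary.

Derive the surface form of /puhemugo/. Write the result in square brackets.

[pohemoho]

(1) Intervocalic Lenition: [puhemugo] → [puhemuho]
(2) Regressive Voicing Assimilation: no change — [puhemuho]
(3) Pre-h Lowering: [puhemuho] → [pohemoho]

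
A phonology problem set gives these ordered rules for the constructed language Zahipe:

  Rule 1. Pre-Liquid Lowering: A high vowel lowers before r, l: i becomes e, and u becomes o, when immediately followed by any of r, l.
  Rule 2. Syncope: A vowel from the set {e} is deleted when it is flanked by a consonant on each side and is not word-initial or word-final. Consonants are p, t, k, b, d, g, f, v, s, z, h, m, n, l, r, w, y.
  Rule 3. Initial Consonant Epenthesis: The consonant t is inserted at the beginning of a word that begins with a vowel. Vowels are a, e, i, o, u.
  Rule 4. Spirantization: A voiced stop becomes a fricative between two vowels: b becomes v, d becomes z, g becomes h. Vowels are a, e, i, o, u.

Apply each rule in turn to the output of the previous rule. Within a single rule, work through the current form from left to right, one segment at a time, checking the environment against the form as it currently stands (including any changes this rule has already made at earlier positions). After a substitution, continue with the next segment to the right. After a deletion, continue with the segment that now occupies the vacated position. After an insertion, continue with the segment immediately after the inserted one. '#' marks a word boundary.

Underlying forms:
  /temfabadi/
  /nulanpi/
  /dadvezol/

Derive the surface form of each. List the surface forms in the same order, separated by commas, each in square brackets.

/temfabadi/:
  Rule 1 Pre-Liquid Lowering: no change — [temfabadi]
  Rule 2 Syncope: [temfabadi] → [tmfabadi]
  Rule 3 Initial Consonant Epenthesis: no change — [tmfabadi]
  Rule 4 Spirantization: [tmfabadi] → [tmfavazi]
/nulanpi/:
  Rule 1 Pre-Liquid Lowering: [nulanpi] → [nolanpi]
  Rule 2 Syncope: no change — [nolanpi]
  Rule 3 Initial Consonant Epenthesis: no change — [nolanpi]
  Rule 4 Spirantization: no change — [nolanpi]
/dadvezol/:
  Rule 1 Pre-Liquid Lowering: no change — [dadvezol]
  Rule 2 Syncope: [dadvezol] → [dadvzol]
  Rule 3 Initial Consonant Epenthesis: no change — [dadvzol]
  Rule 4 Spirantization: no change — [dadvzol]

[tmfavazi], [nolanpi], [dadvzol]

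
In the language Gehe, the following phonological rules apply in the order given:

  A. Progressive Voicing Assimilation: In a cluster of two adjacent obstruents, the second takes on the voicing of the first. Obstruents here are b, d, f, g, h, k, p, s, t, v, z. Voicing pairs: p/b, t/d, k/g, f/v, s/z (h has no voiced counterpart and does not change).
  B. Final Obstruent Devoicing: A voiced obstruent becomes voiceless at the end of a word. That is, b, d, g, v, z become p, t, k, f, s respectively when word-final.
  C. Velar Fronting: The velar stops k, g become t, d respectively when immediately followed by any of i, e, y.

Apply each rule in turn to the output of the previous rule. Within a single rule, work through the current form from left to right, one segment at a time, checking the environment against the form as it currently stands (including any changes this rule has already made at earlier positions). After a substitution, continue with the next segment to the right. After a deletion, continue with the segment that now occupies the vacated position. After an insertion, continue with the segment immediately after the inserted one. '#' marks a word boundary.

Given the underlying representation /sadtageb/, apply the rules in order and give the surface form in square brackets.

[saddadep]

A Progressive Voicing Assimilation: [sadtageb] → [saddageb]
B Final Obstruent Devoicing: [saddageb] → [saddagep]
C Velar Fronting: [saddagep] → [saddadep]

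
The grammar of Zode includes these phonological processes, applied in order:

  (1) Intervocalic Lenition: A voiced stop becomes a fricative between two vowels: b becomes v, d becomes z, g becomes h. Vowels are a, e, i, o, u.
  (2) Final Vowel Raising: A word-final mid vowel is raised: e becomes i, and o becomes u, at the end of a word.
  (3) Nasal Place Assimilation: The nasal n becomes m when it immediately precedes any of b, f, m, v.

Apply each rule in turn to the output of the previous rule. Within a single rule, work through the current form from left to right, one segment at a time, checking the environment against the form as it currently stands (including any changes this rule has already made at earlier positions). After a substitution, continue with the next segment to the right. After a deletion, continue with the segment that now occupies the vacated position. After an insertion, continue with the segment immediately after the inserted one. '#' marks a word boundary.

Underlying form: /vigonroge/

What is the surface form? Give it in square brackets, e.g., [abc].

(1) Intervocalic Lenition: [vigonroge] → [vihonrohe]
(2) Final Vowel Raising: [vihonrohe] → [vihonrohi]
(3) Nasal Place Assimilation: no change — [vihonrohi]

[vihonrohi]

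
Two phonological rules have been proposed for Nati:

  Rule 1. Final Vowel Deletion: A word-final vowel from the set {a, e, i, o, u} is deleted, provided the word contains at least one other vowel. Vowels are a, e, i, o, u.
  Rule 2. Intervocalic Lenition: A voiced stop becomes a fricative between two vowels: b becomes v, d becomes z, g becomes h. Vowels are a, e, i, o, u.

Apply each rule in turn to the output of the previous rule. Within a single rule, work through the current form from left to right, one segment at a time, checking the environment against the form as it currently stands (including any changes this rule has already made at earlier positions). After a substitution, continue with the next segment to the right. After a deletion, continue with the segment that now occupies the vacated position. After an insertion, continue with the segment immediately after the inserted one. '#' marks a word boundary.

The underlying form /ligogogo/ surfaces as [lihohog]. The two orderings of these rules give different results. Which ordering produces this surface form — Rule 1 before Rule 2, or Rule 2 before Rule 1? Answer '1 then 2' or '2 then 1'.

Order 1 then 2:
  1 Final Vowel Deletion: [ligogogo] → [ligogog]
  2 Intervocalic Lenition: [ligogog] → [lihohog]
  result: [lihohog]
Order 2 then 1:
  2 Intervocalic Lenition: [ligogogo] → [lihohoho]
  1 Final Vowel Deletion: [lihohoho] → [lihohoh]
  result: [lihohoh]

1 then 2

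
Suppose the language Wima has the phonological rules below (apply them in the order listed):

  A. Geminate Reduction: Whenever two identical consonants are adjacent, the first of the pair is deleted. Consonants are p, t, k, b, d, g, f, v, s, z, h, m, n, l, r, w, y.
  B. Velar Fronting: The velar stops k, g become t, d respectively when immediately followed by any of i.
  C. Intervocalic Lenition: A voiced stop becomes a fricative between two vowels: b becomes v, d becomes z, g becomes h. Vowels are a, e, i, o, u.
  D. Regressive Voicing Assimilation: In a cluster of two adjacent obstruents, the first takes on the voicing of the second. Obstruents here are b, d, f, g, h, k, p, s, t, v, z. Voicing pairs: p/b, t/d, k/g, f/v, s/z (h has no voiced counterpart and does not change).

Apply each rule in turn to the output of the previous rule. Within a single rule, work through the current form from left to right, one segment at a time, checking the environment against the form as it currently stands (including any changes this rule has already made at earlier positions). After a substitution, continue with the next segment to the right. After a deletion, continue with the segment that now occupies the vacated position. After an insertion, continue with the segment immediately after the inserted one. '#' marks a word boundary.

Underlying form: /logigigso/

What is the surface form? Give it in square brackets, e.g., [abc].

A Geminate Reduction: no change — [logigigso]
B Velar Fronting: [logigigso] → [lodidigso]
C Intervocalic Lenition: [lodidigso] → [lozizigso]
D Regressive Voicing Assimilation: [lozizigso] → [lozizikso]

[lozizikso]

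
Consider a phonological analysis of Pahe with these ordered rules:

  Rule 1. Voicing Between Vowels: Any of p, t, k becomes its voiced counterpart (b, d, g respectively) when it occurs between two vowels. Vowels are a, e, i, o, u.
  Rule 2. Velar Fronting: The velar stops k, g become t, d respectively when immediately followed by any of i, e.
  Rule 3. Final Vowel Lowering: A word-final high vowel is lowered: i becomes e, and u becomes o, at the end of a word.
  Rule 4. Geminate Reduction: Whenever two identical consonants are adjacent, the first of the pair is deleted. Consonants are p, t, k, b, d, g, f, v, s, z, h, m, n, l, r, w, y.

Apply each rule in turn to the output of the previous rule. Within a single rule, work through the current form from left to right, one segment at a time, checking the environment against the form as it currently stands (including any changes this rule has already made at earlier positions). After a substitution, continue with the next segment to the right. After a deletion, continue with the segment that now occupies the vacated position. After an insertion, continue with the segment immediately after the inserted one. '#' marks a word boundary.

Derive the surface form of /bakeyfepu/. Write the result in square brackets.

Rule 1 Voicing Between Vowels: [bakeyfepu] → [bageyfebu]
Rule 2 Velar Fronting: [bageyfebu] → [badeyfebu]
Rule 3 Final Vowel Lowering: [badeyfebu] → [badeyfebo]
Rule 4 Geminate Reduction: no change — [badeyfebo]

[badeyfebo]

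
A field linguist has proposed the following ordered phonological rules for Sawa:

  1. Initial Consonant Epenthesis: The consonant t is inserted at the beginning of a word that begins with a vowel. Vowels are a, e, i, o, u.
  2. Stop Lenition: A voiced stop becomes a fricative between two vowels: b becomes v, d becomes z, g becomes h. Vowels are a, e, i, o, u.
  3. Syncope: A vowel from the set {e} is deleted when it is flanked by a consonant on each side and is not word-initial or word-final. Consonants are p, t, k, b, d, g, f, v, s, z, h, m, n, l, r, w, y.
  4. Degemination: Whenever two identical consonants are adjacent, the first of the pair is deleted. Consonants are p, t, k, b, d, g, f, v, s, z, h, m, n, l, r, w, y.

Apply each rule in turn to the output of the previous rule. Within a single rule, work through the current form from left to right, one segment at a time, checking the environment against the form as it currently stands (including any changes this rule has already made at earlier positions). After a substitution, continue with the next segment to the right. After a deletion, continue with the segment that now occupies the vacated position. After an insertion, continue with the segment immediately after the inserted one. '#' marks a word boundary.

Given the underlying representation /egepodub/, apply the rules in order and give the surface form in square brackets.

[thpozub]

1 Initial Consonant Epenthesis: [egepodub] → [tegepodub]
2 Stop Lenition: [tegepodub] → [tehepozub]
3 Syncope: [tehepozub] → [thpozub]
4 Degemination: no change — [thpozub]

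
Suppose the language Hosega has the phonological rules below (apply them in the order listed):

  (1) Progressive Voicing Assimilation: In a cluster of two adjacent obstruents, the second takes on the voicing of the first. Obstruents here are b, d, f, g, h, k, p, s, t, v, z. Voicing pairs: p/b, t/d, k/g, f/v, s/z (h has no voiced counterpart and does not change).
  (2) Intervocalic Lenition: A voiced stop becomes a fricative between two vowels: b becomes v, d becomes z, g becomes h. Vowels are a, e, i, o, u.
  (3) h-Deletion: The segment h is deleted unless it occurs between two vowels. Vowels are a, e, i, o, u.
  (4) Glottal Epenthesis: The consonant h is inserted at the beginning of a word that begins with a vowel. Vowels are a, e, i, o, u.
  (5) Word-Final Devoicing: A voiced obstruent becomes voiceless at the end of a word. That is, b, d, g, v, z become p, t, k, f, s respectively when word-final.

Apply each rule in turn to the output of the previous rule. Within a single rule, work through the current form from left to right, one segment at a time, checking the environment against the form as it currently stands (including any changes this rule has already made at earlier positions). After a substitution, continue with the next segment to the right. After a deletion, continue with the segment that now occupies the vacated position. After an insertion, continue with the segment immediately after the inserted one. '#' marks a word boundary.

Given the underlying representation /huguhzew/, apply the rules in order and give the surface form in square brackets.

(1) Progressive Voicing Assimilation: [huguhzew] → [huguhsew]
(2) Intervocalic Lenition: [huguhsew] → [huhuhsew]
(3) h-Deletion: [huhuhsew] → [uhusew]
(4) Glottal Epenthesis: [uhusew] → [huhusew]
(5) Word-Final Devoicing: no change — [huhusew]

[huhusew]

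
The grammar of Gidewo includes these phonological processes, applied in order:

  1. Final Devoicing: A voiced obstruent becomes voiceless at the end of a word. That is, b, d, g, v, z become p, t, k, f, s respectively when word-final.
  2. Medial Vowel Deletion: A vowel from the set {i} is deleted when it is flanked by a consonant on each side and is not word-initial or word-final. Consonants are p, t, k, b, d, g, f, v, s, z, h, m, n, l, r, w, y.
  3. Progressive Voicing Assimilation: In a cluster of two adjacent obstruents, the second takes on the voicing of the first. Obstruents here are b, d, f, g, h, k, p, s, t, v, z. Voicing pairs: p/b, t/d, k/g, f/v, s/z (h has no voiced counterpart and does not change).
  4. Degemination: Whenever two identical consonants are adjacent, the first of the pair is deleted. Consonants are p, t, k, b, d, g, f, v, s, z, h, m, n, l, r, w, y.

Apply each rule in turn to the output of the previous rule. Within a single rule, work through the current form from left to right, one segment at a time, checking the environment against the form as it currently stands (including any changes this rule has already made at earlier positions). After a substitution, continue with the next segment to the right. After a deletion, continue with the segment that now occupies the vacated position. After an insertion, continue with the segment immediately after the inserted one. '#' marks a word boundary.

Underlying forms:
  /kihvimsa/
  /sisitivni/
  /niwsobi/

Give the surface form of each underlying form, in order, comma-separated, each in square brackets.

[khfmsa], [stfni], [nwsobi]

/kihvimsa/:
  1 Final Devoicing: no change — [kihvimsa]
  2 Medial Vowel Deletion: [kihvimsa] → [khvmsa]
  3 Progressive Voicing Assimilation: [khvmsa] → [khfmsa]
  4 Degemination: no change — [khfmsa]
/sisitivni/:
  1 Final Devoicing: no change — [sisitivni]
  2 Medial Vowel Deletion: [sisitivni] → [sstvni]
  3 Progressive Voicing Assimilation: [sstvni] → [sstfni]
  4 Degemination: [sstfni] → [stfni]
/niwsobi/:
  1 Final Devoicing: no change — [niwsobi]
  2 Medial Vowel Deletion: [niwsobi] → [nwsobi]
  3 Progressive Voicing Assimilation: no change — [nwsobi]
  4 Degemination: no change — [nwsobi]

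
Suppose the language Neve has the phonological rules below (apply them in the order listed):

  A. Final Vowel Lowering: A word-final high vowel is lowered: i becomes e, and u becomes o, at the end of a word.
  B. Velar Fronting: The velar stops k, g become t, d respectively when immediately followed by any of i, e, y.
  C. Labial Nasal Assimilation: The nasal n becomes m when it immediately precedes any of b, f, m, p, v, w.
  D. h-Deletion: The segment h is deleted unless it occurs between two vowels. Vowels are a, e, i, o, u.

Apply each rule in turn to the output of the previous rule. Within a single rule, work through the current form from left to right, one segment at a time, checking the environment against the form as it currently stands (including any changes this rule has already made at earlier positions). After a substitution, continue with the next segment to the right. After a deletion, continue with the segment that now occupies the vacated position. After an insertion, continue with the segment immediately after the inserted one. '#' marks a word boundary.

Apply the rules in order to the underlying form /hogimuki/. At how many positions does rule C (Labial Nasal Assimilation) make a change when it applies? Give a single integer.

A Final Vowel Lowering: [hogimuki] → [hogimuke]
B Velar Fronting: [hogimuke] → [hodimute]
C Labial Nasal Assimilation: no change — [hodimute]
D h-Deletion: [hodimute] → [odimute]
Rule C changed 0 position(s).

0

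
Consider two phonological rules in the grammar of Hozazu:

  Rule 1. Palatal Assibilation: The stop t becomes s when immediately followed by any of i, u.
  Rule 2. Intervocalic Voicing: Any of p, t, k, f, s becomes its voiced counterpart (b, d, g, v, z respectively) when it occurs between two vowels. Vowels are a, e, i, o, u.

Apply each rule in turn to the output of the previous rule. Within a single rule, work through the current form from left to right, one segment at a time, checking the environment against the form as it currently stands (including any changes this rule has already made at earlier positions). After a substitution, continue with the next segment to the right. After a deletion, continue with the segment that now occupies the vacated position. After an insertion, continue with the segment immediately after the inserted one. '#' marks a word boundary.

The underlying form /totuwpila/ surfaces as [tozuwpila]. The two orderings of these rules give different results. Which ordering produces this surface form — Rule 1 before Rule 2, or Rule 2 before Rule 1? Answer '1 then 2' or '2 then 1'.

1 then 2

Order 1 then 2:
  1 Palatal Assibilation: [totuwpila] → [tosuwpila]
  2 Intervocalic Voicing: [tosuwpila] → [tozuwpila]
  result: [tozuwpila]
Order 2 then 1:
  2 Intervocalic Voicing: [totuwpila] → [toduwpila]
  1 Palatal Assibilation: no change — [toduwpila]
  result: [toduwpila]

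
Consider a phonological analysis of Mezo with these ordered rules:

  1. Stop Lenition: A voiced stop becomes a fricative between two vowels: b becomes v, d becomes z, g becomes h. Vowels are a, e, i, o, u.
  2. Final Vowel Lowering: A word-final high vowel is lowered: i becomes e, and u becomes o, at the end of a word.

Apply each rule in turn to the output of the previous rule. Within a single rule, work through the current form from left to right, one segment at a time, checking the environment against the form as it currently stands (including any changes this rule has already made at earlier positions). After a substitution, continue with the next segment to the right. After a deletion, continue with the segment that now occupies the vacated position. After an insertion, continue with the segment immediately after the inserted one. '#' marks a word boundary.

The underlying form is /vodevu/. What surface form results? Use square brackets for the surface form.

1 Stop Lenition: [vodevu] → [vozevu]
2 Final Vowel Lowering: [vozevu] → [vozevo]

[vozevo]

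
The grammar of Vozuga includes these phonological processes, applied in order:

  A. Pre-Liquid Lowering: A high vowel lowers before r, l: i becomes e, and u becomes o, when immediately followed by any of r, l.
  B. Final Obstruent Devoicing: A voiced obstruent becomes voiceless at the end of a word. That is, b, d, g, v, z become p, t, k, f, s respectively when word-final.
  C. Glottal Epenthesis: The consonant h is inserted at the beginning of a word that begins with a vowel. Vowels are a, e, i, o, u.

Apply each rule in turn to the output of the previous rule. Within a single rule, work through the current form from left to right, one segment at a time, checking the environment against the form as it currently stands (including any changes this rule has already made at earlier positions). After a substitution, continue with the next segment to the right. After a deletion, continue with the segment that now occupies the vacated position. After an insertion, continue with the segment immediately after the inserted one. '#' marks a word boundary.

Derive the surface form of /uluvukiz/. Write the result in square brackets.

A Pre-Liquid Lowering: [uluvukiz] → [oluvukiz]
B Final Obstruent Devoicing: [oluvukiz] → [oluvukis]
C Glottal Epenthesis: [oluvukis] → [holuvukis]

[holuvukis]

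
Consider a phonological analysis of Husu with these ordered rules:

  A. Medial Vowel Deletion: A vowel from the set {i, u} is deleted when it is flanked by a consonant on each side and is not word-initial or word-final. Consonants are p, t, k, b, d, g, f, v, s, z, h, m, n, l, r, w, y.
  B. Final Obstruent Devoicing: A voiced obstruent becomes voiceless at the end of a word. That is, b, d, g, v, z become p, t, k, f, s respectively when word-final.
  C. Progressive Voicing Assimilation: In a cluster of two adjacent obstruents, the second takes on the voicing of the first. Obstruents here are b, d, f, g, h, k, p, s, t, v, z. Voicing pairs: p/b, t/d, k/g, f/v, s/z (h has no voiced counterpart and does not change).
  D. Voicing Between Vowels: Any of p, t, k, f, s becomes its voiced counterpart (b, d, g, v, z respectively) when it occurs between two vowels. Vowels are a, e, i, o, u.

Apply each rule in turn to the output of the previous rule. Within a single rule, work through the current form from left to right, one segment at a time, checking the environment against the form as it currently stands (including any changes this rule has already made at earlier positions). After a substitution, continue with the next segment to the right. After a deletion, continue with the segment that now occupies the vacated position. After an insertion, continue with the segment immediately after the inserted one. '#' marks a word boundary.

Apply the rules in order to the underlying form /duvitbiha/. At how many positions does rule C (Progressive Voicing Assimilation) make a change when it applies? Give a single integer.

A Medial Vowel Deletion: [duvitbiha] → [dvtbha]
B Final Obstruent Devoicing: no change — [dvtbha]
C Progressive Voicing Assimilation: [dvtbha] → [dvdbha]
D Voicing Between Vowels: no change — [dvdbha]
Rule C changed 1 position(s).

1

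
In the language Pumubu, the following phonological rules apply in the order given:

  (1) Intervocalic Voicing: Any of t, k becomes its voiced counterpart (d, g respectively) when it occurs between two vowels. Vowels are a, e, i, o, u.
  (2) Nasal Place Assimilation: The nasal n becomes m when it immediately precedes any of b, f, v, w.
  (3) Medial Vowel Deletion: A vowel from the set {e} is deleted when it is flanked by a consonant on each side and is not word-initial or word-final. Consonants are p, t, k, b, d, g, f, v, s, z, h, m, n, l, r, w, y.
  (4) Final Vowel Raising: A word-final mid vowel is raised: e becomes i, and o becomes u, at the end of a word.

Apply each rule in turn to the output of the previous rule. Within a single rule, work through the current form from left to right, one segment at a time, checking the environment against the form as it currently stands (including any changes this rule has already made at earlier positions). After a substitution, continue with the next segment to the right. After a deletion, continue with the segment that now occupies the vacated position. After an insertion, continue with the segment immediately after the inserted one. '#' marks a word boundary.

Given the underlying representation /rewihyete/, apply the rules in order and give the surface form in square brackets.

[rwihydi]

(1) Intervocalic Voicing: [rewihyete] → [rewihyede]
(2) Nasal Place Assimilation: no change — [rewihyede]
(3) Medial Vowel Deletion: [rewihyede] → [rwihyde]
(4) Final Vowel Raising: [rwihyde] → [rwihydi]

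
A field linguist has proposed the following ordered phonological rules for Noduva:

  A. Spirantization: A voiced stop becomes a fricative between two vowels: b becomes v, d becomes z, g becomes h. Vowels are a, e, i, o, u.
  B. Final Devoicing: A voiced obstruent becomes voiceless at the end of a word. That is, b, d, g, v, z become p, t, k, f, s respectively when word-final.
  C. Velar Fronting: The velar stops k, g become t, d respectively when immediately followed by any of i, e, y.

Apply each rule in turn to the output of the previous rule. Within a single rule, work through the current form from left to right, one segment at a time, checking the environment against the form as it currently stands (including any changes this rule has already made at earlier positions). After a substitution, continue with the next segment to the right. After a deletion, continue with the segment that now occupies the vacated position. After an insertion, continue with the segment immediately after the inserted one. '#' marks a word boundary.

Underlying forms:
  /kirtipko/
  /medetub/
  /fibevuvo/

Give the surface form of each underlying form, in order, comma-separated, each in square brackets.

[tirtipko], [mezetup], [fivevuvo]

/kirtipko/:
  A Spirantization: no change — [kirtipko]
  B Final Devoicing: no change — [kirtipko]
  C Velar Fronting: [kirtipko] → [tirtipko]
/medetub/:
  A Spirantization: [medetub] → [mezetub]
  B Final Devoicing: [mezetub] → [mezetup]
  C Velar Fronting: no change — [mezetup]
/fibevuvo/:
  A Spirantization: [fibevuvo] → [fivevuvo]
  B Final Devoicing: no change — [fivevuvo]
  C Velar Fronting: no change — [fivevuvo]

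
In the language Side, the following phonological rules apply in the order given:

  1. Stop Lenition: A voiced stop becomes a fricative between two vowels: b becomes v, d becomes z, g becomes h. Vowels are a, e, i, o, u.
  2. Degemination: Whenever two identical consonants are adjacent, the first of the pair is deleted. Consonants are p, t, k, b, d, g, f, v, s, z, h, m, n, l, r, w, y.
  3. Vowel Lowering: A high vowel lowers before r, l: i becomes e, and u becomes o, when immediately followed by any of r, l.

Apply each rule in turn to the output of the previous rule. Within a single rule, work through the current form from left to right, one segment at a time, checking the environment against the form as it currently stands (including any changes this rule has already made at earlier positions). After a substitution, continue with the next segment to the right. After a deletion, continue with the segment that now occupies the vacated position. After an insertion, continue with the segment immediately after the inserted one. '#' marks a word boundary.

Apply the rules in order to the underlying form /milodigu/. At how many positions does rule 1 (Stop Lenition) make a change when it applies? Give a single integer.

2

1 Stop Lenition: [milodigu] → [milozihu]
2 Degemination: no change — [milozihu]
3 Vowel Lowering: [milozihu] → [melozihu]
Rule 1 changed 2 position(s).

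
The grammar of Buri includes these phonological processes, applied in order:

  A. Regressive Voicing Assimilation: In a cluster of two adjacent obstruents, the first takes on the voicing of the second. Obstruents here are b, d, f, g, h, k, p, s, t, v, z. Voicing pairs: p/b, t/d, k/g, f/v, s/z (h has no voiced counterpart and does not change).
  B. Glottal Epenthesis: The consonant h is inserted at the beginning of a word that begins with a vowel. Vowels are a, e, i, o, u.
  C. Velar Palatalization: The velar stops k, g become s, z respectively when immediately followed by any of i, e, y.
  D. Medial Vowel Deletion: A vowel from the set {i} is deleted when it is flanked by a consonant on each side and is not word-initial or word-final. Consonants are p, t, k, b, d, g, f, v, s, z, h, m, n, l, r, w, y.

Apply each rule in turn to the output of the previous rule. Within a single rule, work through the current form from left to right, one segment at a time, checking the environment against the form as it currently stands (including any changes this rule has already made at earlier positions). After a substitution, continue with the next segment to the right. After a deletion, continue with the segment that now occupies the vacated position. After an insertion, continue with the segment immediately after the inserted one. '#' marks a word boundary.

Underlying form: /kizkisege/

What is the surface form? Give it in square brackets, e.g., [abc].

[sssseze]

A Regressive Voicing Assimilation: [kizkisege] → [kiskisege]
B Glottal Epenthesis: no change — [kiskisege]
C Velar Palatalization: [kiskisege] → [sissiseze]
D Medial Vowel Deletion: [sissiseze] → [sssseze]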